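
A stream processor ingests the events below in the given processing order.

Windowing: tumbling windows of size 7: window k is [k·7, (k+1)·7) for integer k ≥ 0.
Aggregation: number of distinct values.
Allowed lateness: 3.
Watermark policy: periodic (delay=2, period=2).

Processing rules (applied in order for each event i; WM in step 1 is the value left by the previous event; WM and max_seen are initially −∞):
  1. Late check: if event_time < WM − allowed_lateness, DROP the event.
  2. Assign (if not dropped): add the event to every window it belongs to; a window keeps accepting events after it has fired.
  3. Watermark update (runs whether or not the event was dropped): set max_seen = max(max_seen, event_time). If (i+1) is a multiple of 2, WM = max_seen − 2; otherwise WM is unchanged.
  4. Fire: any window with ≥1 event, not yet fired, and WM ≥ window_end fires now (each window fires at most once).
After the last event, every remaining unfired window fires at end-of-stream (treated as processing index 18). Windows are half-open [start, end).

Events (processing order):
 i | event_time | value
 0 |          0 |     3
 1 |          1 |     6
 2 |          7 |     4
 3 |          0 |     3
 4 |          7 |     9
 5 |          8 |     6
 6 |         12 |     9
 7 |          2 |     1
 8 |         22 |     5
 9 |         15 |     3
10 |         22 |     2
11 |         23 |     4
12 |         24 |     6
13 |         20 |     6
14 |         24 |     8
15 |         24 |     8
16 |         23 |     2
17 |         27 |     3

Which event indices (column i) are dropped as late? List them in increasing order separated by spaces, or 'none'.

7

i=0 t=0 v=3: → [0,7); WM=−∞
i=1 t=1 v=6: → [0,7); WM=-1
i=2 t=7 v=4: → [7,14); WM=-1
i=3 t=0 v=3: → [0,7); WM=5
i=4 t=7 v=9: → [7,14); WM=5
i=5 t=8 v=6: → [7,14); WM=6
i=6 t=12 v=9: → [7,14); WM=6
i=7 t=2 v=1: DROP (t<6-3); WM=10; [0,7) fires=2
i=8 t=22 v=5: → [21,28); WM=10
i=9 t=15 v=3: → [14,21); WM=20; [7,14) fires=3
i=10 t=22 v=2: → [21,28); WM=20
i=11 t=23 v=4: → [21,28); WM=21; [14,21) fires=1
i=12 t=24 v=6: → [21,28); WM=21
i=13 t=20 v=6: → [14,21); WM=22
i=14 t=24 v=8: → [21,28); WM=22
i=15 t=24 v=8: → [21,28); WM=22
i=16 t=23 v=2: → [21,28); WM=22
i=17 t=27 v=3: → [21,28); WM=25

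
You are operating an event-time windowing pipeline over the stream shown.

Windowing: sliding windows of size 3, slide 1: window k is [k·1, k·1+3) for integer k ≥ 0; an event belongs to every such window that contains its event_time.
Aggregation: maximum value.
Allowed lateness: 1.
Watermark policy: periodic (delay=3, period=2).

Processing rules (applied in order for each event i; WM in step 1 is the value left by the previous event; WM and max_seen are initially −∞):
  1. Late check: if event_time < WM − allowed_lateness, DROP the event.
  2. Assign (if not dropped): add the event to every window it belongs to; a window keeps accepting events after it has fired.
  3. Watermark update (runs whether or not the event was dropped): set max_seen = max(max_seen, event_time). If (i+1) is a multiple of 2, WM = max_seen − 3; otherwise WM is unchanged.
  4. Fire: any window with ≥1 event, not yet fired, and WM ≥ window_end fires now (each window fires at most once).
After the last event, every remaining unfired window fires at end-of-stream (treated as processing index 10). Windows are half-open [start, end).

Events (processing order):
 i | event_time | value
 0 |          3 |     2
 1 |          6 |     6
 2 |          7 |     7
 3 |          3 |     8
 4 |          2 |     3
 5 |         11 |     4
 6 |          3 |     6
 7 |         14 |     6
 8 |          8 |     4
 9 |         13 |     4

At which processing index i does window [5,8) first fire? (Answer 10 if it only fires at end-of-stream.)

i=0 t=3 v=2: → [3,6),[2,5),[1,4); WM=−∞
i=1 t=6 v=6: → [6,9),[5,8),[4,7); WM=3
i=2 t=7 v=7: → [7,10),[6,9),[5,8); WM=3
i=3 t=3 v=8: → [3,6),[2,5),[1,4); WM=4; [1,4) fires=8
i=4 t=2 v=3: DROP (t<4-1); WM=4
i=5 t=11 v=4: → [11,14),[10,13),[9,12); WM=8; [2,5) fires=8 [3,6) fires=8 [4,7) fires=6 [5,8) fires=7
i=6 t=3 v=6: DROP (t<8-1); WM=8
i=7 t=14 v=6: → [14,17),[13,16),[12,15); WM=11; [6,9) fires=7 [7,10) fires=7
i=8 t=8 v=4: DROP (t<11-1); WM=11
i=9 t=13 v=4: → [13,16),[12,15),[11,14); WM=11

5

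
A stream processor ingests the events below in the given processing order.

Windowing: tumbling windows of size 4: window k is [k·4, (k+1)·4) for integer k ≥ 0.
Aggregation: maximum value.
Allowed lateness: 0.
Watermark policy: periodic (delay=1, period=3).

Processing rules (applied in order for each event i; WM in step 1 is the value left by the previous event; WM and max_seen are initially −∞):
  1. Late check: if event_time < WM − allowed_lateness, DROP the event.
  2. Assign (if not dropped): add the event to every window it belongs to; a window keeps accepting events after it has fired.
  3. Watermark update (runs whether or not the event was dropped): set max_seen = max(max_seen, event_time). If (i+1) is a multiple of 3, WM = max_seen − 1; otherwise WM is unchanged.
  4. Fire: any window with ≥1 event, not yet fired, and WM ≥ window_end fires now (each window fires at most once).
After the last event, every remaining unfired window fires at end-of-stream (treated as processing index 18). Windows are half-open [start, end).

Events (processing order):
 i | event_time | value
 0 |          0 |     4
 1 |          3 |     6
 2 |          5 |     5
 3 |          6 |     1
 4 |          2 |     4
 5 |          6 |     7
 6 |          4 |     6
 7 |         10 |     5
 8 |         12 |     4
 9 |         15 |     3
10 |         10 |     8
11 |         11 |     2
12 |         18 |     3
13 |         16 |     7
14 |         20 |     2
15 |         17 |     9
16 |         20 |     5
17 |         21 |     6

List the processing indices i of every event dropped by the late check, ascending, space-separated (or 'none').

4 6 10 15

i=0 t=0 v=4: → [0,4); WM=−∞
i=1 t=3 v=6: → [0,4); WM=−∞
i=2 t=5 v=5: → [4,8); WM=4; [0,4) fires=6
i=3 t=6 v=1: → [4,8); WM=4
i=4 t=2 v=4: DROP (t<4-0); WM=4
i=5 t=6 v=7: → [4,8); WM=5
i=6 t=4 v=6: DROP (t<5-0); WM=5
i=7 t=10 v=5: → [8,12); WM=5
i=8 t=12 v=4: → [12,16); WM=11; [4,8) fires=7
i=9 t=15 v=3: → [12,16); WM=11
i=10 t=10 v=8: DROP (t<11-0); WM=11
i=11 t=11 v=2: → [8,12); WM=14; [8,12) fires=5
i=12 t=18 v=3: → [16,20); WM=14
i=13 t=16 v=7: → [16,20); WM=14
i=14 t=20 v=2: → [20,24); WM=19; [12,16) fires=4
i=15 t=17 v=9: DROP (t<19-0); WM=19
i=16 t=20 v=5: → [20,24); WM=19
i=17 t=21 v=6: → [20,24); WM=20; [16,20) fires=7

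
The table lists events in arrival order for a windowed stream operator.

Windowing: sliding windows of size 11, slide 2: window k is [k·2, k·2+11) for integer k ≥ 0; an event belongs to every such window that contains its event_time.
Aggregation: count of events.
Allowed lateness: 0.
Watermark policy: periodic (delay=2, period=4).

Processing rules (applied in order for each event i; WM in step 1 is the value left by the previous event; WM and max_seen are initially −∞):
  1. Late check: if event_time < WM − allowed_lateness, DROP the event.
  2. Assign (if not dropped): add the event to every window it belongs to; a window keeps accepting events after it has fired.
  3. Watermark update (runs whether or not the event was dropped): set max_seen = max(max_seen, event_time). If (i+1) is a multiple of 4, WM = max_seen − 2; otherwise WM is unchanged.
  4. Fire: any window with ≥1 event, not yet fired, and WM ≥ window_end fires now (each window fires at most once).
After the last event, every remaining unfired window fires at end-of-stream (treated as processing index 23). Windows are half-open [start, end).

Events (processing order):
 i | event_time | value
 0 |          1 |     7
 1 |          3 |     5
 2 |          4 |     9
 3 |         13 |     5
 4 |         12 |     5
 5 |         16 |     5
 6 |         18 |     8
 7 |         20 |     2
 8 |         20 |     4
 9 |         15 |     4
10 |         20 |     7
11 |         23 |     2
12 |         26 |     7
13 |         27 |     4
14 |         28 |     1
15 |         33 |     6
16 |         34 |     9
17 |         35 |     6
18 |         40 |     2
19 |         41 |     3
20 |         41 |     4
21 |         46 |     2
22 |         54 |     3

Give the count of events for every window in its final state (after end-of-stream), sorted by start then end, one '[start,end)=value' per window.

[0,11)=3 [2,13)=3 [4,15)=3 [6,17)=3 [8,19)=4 [10,21)=7 [12,23)=7 [14,25)=6 [16,27)=7 [18,29)=8 [20,31)=7 [22,33)=4 [24,35)=5 [26,37)=6 [28,39)=4 [30,41)=4 [32,43)=6 [34,45)=5 [36,47)=4 [38,49)=4 [40,51)=4 [42,53)=1 [44,55)=2 [46,57)=2 [48,59)=1 [50,61)=1 [52,63)=1 [54,65)=1

i=0 t=1 v=7: → [0,11); WM=−∞
i=1 t=3 v=5: → [2,13),[0,11); WM=−∞
i=2 t=4 v=9: → [4,15),[2,13),[0,11); WM=−∞
i=3 t=13 v=5: → [12,23),[10,21),[8,19),[6,17),[4,15); WM=11; [0,11) fires=3
i=4 t=12 v=5: → [12,23),[10,21),[8,19),[6,17),[4,15),[2,13); WM=11
i=5 t=16 v=5: → [16,27),[14,25),[12,23),[10,21),[8,19),[6,17); WM=11
i=6 t=18 v=8: → [18,29),[16,27),[14,25),[12,23),[10,21),[8,19); WM=11
i=7 t=20 v=2: → [20,31),[18,29),[16,27),[14,25),[12,23),[10,21); WM=18; [2,13) fires=3 [4,15) fires=3 [6,17) fires=3
i=8 t=20 v=4: → [20,31),[18,29),[16,27),[14,25),[12,23),[10,21); WM=18
i=9 t=15 v=4: DROP (t<18-0); WM=18
i=10 t=20 v=7: → [20,31),[18,29),[16,27),[14,25),[12,23),[10,21); WM=18
i=11 t=23 v=2: → [22,33),[20,31),[18,29),[16,27),[14,25); WM=21; [8,19) fires=4 [10,21) fires=7
i=12 t=26 v=7: → [26,37),[24,35),[22,33),[20,31),[18,29),[16,27); WM=21
i=13 t=27 v=4: → [26,37),[24,35),[22,33),[20,31),[18,29); WM=21
i=14 t=28 v=1: → [28,39),[26,37),[24,35),[22,33),[20,31),[18,29); WM=21
i=15 t=33 v=6: → [32,43),[30,41),[28,39),[26,37),[24,35); WM=31; [12,23) fires=7 [14,25) fires=6 [16,27) fires=7 [18,29) fires=8 [20,31) fires=7
i=16 t=34 v=9: → [34,45),[32,43),[30,41),[28,39),[26,37),[24,35); WM=31
i=17 t=35 v=6: → [34,45),[32,43),[30,41),[28,39),[26,37); WM=31
i=18 t=40 v=2: → [40,51),[38,49),[36,47),[34,45),[32,43),[30,41); WM=31
i=19 t=41 v=3: → [40,51),[38,49),[36,47),[34,45),[32,43); WM=39; [22,33) fires=4 [24,35) fires=5 [26,37) fires=6 [28,39) fires=4
i=20 t=41 v=4: → [40,51),[38,49),[36,47),[34,45),[32,43); WM=39
i=21 t=46 v=2: → [46,57),[44,55),[42,53),[40,51),[38,49),[36,47); WM=39
i=22 t=54 v=3: → [54,65),[52,63),[50,61),[48,59),[46,57),[44,55); WM=39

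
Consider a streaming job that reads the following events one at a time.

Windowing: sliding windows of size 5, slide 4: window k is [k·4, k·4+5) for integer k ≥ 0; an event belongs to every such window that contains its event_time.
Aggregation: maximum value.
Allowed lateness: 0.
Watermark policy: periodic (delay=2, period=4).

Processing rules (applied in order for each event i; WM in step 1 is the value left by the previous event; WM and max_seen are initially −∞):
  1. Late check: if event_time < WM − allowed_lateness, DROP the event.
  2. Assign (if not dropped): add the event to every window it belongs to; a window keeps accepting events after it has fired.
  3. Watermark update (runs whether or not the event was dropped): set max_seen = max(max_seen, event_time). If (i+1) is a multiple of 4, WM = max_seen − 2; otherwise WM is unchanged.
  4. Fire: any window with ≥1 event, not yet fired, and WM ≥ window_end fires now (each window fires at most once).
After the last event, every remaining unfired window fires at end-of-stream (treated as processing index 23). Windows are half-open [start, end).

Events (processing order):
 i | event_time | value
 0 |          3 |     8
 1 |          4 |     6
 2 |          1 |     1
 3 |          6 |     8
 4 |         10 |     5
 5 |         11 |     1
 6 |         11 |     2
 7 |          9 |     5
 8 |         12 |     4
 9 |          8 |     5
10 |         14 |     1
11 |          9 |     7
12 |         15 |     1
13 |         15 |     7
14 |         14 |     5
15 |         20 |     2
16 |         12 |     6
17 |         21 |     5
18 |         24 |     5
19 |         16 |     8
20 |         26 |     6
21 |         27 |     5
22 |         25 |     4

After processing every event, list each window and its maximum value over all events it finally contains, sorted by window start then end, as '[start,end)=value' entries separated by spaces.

[0,5)=8 [4,9)=8 [8,13)=7 [12,17)=7 [16,21)=2 [20,25)=5 [24,29)=6

i=0 t=3 v=8: → [0,5); WM=−∞
i=1 t=4 v=6: → [4,9),[0,5); WM=−∞
i=2 t=1 v=1: → [0,5); WM=−∞
i=3 t=6 v=8: → [4,9); WM=4
i=4 t=10 v=5: → [8,13); WM=4
i=5 t=11 v=1: → [8,13); WM=4
i=6 t=11 v=2: → [8,13); WM=4
i=7 t=9 v=5: → [8,13); WM=9; [0,5) fires=8 [4,9) fires=8
i=8 t=12 v=4: → [12,17),[8,13); WM=9
i=9 t=8 v=5: DROP (t<9-0); WM=9
i=10 t=14 v=1: → [12,17); WM=9
i=11 t=9 v=7: → [8,13); WM=12
i=12 t=15 v=1: → [12,17); WM=12
i=13 t=15 v=7: → [12,17); WM=12
i=14 t=14 v=5: → [12,17); WM=12
i=15 t=20 v=2: → [20,25),[16,21); WM=18; [8,13) fires=7 [12,17) fires=7
i=16 t=12 v=6: DROP (t<18-0); WM=18
i=17 t=21 v=5: → [20,25); WM=18
i=18 t=24 v=5: → [24,29),[20,25); WM=18
i=19 t=16 v=8: DROP (t<18-0); WM=22; [16,21) fires=2
i=20 t=26 v=6: → [24,29); WM=22
i=21 t=27 v=5: → [24,29); WM=22
i=22 t=25 v=4: → [24,29); WM=22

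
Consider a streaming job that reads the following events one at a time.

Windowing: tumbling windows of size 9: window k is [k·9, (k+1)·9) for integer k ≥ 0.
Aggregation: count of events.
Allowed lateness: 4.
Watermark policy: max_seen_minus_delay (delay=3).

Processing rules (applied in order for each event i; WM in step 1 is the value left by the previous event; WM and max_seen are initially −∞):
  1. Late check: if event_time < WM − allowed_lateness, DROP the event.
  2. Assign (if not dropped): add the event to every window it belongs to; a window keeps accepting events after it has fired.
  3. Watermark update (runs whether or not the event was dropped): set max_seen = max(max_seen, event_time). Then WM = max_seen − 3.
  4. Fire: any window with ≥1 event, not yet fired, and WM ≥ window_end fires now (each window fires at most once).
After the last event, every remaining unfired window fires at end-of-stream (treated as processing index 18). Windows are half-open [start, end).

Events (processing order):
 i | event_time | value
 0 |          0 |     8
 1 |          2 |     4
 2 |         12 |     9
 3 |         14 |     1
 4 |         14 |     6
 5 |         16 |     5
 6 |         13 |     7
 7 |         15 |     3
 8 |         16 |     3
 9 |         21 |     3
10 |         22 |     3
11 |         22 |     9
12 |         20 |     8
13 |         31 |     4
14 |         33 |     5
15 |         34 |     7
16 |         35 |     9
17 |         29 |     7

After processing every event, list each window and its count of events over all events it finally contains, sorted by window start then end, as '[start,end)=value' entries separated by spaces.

[0,9)=2 [9,18)=7 [18,27)=4 [27,36)=5

i=0 t=0 v=8: → [0,9); WM=-3
i=1 t=2 v=4: → [0,9); WM=-1
i=2 t=12 v=9: → [9,18); WM=9; [0,9) fires=2
i=3 t=14 v=1: → [9,18); WM=11
i=4 t=14 v=6: → [9,18); WM=11
i=5 t=16 v=5: → [9,18); WM=13
i=6 t=13 v=7: → [9,18); WM=13
i=7 t=15 v=3: → [9,18); WM=13
i=8 t=16 v=3: → [9,18); WM=13
i=9 t=21 v=3: → [18,27); WM=18; [9,18) fires=7
i=10 t=22 v=3: → [18,27); WM=19
i=11 t=22 v=9: → [18,27); WM=19
i=12 t=20 v=8: → [18,27); WM=19
i=13 t=31 v=4: → [27,36); WM=28; [18,27) fires=4
i=14 t=33 v=5: → [27,36); WM=30
i=15 t=34 v=7: → [27,36); WM=31
i=16 t=35 v=9: → [27,36); WM=32
i=17 t=29 v=7: → [27,36); WM=32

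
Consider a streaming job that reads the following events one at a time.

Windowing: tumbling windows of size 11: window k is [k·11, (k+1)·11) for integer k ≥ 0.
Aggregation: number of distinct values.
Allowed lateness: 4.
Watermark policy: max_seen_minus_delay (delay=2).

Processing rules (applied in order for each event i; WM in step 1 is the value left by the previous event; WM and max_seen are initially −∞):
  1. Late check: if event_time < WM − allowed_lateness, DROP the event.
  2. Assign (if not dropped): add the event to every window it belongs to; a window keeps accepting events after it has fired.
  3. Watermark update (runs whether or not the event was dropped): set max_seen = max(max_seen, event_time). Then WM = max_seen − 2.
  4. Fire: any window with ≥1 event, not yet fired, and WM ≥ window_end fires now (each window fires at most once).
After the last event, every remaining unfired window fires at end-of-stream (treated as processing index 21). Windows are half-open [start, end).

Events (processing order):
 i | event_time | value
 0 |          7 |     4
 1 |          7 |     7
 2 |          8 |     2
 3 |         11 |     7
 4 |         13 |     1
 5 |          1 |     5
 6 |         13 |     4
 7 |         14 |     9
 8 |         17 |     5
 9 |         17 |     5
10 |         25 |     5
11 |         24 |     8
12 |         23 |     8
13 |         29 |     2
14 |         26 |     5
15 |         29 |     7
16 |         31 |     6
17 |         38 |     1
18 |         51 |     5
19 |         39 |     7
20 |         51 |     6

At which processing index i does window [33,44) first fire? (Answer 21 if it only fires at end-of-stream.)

i=0 t=7 v=4: → [0,11); WM=5
i=1 t=7 v=7: → [0,11); WM=5
i=2 t=8 v=2: → [0,11); WM=6
i=3 t=11 v=7: → [11,22); WM=9
i=4 t=13 v=1: → [11,22); WM=11; [0,11) fires=3
i=5 t=1 v=5: DROP (t<11-4); WM=11
i=6 t=13 v=4: → [11,22); WM=11
i=7 t=14 v=9: → [11,22); WM=12
i=8 t=17 v=5: → [11,22); WM=15
i=9 t=17 v=5: → [11,22); WM=15
i=10 t=25 v=5: → [22,33); WM=23; [11,22) fires=5
i=11 t=24 v=8: → [22,33); WM=23
i=12 t=23 v=8: → [22,33); WM=23
i=13 t=29 v=2: → [22,33); WM=27
i=14 t=26 v=5: → [22,33); WM=27
i=15 t=29 v=7: → [22,33); WM=27
i=16 t=31 v=6: → [22,33); WM=29
i=17 t=38 v=1: → [33,44); WM=36; [22,33) fires=5
i=18 t=51 v=5: → [44,55); WM=49; [33,44) fires=1
i=19 t=39 v=7: DROP (t<49-4); WM=49
i=20 t=51 v=6: → [44,55); WM=49

18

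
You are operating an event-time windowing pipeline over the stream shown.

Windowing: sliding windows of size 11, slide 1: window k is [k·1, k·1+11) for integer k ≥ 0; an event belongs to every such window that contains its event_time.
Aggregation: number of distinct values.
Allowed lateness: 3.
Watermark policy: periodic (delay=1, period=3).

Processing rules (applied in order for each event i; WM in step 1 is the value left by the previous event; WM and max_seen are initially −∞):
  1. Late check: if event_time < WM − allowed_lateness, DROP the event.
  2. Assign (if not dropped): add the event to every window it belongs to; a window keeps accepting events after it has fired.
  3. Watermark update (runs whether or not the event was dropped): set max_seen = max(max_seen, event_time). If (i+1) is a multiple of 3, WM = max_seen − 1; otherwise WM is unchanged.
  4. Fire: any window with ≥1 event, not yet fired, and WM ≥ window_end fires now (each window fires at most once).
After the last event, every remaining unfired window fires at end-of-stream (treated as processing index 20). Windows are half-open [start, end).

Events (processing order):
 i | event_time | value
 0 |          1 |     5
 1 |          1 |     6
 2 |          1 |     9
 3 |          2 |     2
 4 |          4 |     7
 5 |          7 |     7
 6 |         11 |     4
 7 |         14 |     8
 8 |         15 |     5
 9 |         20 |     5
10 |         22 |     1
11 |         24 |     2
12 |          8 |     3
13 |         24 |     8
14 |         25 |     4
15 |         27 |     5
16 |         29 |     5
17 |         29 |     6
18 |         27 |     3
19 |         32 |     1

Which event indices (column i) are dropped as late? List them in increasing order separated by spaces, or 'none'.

i=0 t=1 v=5: → [1,12),[0,11); WM=−∞
i=1 t=1 v=6: → [1,12),[0,11); WM=−∞
i=2 t=1 v=9: → [1,12),[0,11); WM=0
i=3 t=2 v=2: → [2,13),[1,12),[0,11); WM=0
i=4 t=4 v=7: → [4,15),[3,14),[2,13),[1,12),[0,11); WM=0
i=5 t=7 v=7: → [7,18),[6,17),[5,16),[4,15),[3,14),[2,13),[1,12),[0,11); WM=6
i=6 t=11 v=4: → [11,22),[10,21),[9,20),[8,19),[7,18),[6,17),[5,16),[4,15),[3,14),[2,13),[1,12); WM=6
i=7 t=14 v=8: → [14,25),[13,24),[12,23),[11,22),[10,21),[9,20),[8,19),[7,18),[6,17),[5,16),[4,15); WM=6
i=8 t=15 v=5: → [15,26),[14,25),[13,24),[12,23),[11,22),[10,21),[9,20),[8,19),[7,18),[6,17),[5,16); WM=14; [0,11) fires=5 [1,12) fires=6 [2,13) fires=3 [3,14) fires=2
i=9 t=20 v=5: → [20,31),[19,30),[18,29),[17,28),[16,27),[15,26),[14,25),[13,24),[12,23),[11,22),[10,21); WM=14
i=10 t=22 v=1: → [22,33),[21,32),[20,31),[19,30),[18,29),[17,28),[16,27),[15,26),[14,25),[13,24),[12,23); WM=14
i=11 t=24 v=2: → [24,35),[23,34),[22,33),[21,32),[20,31),[19,30),[18,29),[17,28),[16,27),[15,26),[14,25); WM=23; [4,15) fires=3 [5,16) fires=4 [6,17) fires=4 [7,18) fires=4 [8,19) fires=3 [9,20) fires=3 [10,21) fires=3 [11,22) fires=3 [12,23) fires=3
i=12 t=8 v=3: DROP (t<23-3); WM=23
i=13 t=24 v=8: → [24,35),[23,34),[22,33),[21,32),[20,31),[19,30),[18,29),[17,28),[16,27),[15,26),[14,25); WM=23
i=14 t=25 v=4: → [25,36),[24,35),[23,34),[22,33),[21,32),[20,31),[19,30),[18,29),[17,28),[16,27),[15,26); WM=24; [13,24) fires=3
i=15 t=27 v=5: → [27,38),[26,37),[25,36),[24,35),[23,34),[22,33),[21,32),[20,31),[19,30),[18,29),[17,28); WM=24
i=16 t=29 v=5: → [29,40),[28,39),[27,38),[26,37),[25,36),[24,35),[23,34),[22,33),[21,32),[20,31),[19,30); WM=24
i=17 t=29 v=6: → [29,40),[28,39),[27,38),[26,37),[25,36),[24,35),[23,34),[22,33),[21,32),[20,31),[19,30); WM=28; [14,25) fires=4 [15,26) fires=5 [16,27) fires=5 [17,28) fires=5
i=18 t=27 v=3: → [27,38),[26,37),[25,36),[24,35),[23,34),[22,33),[21,32),[20,31),[19,30),[18,29),[17,28); WM=28
i=19 t=32 v=1: → [32,43),[31,42),[30,41),[29,40),[28,39),[27,38),[26,37),[25,36),[24,35),[23,34),[22,33); WM=28

12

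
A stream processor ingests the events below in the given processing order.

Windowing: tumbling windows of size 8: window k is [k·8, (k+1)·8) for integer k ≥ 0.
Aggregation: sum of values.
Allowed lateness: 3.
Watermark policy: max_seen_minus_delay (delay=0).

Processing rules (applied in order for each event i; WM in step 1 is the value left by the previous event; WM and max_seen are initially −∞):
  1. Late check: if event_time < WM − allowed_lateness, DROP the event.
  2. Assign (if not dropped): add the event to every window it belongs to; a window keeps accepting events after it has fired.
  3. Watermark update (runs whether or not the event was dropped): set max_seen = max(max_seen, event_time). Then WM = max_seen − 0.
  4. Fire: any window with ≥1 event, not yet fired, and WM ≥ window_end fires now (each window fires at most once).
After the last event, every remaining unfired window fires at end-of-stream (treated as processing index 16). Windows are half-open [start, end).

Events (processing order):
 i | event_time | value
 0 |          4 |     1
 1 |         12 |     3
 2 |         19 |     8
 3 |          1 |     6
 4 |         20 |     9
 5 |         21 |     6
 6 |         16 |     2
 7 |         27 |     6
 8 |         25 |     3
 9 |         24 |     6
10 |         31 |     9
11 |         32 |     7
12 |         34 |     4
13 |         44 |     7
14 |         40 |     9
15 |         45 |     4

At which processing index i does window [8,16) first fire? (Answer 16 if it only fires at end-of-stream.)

i=0 t=4 v=1: → [0,8); WM=4
i=1 t=12 v=3: → [8,16); WM=12; [0,8) fires=1
i=2 t=19 v=8: → [16,24); WM=19; [8,16) fires=3
i=3 t=1 v=6: DROP (t<19-3); WM=19
i=4 t=20 v=9: → [16,24); WM=20
i=5 t=21 v=6: → [16,24); WM=21
i=6 t=16 v=2: DROP (t<21-3); WM=21
i=7 t=27 v=6: → [24,32); WM=27; [16,24) fires=23
i=8 t=25 v=3: → [24,32); WM=27
i=9 t=24 v=6: → [24,32); WM=27
i=10 t=31 v=9: → [24,32); WM=31
i=11 t=32 v=7: → [32,40); WM=32; [24,32) fires=24
i=12 t=34 v=4: → [32,40); WM=34
i=13 t=44 v=7: → [40,48); WM=44; [32,40) fires=11
i=14 t=40 v=9: DROP (t<44-3); WM=44
i=15 t=45 v=4: → [40,48); WM=45

2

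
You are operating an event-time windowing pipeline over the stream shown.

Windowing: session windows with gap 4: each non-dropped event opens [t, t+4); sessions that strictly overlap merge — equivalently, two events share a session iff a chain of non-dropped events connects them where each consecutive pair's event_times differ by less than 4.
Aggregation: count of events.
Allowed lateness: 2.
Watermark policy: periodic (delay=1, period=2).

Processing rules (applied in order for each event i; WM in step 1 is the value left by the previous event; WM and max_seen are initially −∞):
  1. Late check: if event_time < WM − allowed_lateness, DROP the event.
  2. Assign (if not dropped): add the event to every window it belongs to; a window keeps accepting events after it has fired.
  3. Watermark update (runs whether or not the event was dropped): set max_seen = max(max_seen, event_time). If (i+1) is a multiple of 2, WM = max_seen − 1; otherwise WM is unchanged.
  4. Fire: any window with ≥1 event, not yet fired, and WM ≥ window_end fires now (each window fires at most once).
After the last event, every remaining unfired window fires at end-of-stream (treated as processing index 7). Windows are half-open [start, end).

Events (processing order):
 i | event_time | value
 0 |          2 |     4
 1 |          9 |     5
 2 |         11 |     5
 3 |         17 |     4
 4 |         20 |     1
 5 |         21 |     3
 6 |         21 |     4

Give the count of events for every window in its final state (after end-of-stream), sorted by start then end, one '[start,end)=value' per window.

i=0 t=2 v=4: → [2,6); WM=−∞
i=1 t=9 v=5: → [9,13); WM=8
i=2 t=11 v=5: → [9,15); WM=8
i=3 t=17 v=4: → [17,21); WM=16
i=4 t=20 v=1: → [17,24); WM=16
i=5 t=21 v=3: → [17,25); WM=20
i=6 t=21 v=4: → [17,25); WM=20

[2,6)=1 [9,15)=2 [17,25)=4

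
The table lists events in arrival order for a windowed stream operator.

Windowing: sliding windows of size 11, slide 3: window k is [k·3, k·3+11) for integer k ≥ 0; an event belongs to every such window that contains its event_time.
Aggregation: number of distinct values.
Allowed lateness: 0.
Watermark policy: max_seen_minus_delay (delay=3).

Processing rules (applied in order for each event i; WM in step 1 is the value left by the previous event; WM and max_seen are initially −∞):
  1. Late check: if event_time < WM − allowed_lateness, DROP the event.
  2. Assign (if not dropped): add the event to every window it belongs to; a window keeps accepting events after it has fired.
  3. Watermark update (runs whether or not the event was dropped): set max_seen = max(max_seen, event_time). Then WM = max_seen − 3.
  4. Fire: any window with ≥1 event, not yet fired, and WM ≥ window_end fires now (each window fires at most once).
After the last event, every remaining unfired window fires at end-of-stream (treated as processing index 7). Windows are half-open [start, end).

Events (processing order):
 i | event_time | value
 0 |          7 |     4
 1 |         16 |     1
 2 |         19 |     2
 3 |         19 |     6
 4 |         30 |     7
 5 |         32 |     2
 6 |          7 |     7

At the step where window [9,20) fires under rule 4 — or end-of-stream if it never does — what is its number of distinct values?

i=0 t=7 v=4: → [6,17),[3,14),[0,11); WM=4
i=1 t=16 v=1: → [15,26),[12,23),[9,20),[6,17); WM=13; [0,11) fires=1
i=2 t=19 v=2: → [18,29),[15,26),[12,23),[9,20); WM=16; [3,14) fires=1
i=3 t=19 v=6: → [18,29),[15,26),[12,23),[9,20); WM=16
i=4 t=30 v=7: → [30,41),[27,38),[24,35),[21,32); WM=27; [6,17) fires=2 [9,20) fires=3 [12,23) fires=3 [15,26) fires=3
i=5 t=32 v=2: → [30,41),[27,38),[24,35); WM=29; [18,29) fires=2
i=6 t=7 v=7: DROP (t<29-0); WM=29

3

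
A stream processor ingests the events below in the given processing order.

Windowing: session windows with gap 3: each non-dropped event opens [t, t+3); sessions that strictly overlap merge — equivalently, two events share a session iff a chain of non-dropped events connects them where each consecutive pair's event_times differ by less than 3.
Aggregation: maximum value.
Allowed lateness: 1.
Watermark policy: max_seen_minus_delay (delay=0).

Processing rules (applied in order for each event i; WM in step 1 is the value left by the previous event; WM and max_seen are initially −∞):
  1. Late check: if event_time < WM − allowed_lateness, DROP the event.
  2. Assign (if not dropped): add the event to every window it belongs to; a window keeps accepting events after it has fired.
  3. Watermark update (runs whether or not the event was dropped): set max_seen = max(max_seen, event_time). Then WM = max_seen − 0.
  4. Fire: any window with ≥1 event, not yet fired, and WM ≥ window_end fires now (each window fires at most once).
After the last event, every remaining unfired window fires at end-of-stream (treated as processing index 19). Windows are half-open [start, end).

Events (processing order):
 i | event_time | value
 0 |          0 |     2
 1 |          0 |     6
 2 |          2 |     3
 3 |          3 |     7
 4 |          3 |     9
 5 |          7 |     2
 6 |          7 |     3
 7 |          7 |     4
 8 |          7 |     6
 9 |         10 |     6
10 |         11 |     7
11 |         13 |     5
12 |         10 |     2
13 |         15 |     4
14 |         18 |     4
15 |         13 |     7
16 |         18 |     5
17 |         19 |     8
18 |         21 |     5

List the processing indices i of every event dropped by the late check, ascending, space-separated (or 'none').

i=0 t=0 v=2: → [0,3); WM=0
i=1 t=0 v=6: → [0,3); WM=0
i=2 t=2 v=3: → [0,5); WM=2
i=3 t=3 v=7: → [0,6); WM=3
i=4 t=3 v=9: → [0,6); WM=3
i=5 t=7 v=2: → [7,10); WM=7
i=6 t=7 v=3: → [7,10); WM=7
i=7 t=7 v=4: → [7,10); WM=7
i=8 t=7 v=6: → [7,10); WM=7
i=9 t=10 v=6: → [10,13); WM=10
i=10 t=11 v=7: → [10,14); WM=11
i=11 t=13 v=5: → [10,16); WM=13
i=12 t=10 v=2: DROP (t<13-1); WM=13
i=13 t=15 v=4: → [10,18); WM=15
i=14 t=18 v=4: → [18,21); WM=18
i=15 t=13 v=7: DROP (t<18-1); WM=18
i=16 t=18 v=5: → [18,21); WM=18
i=17 t=19 v=8: → [18,22); WM=19
i=18 t=21 v=5: → [18,24); WM=21

12 15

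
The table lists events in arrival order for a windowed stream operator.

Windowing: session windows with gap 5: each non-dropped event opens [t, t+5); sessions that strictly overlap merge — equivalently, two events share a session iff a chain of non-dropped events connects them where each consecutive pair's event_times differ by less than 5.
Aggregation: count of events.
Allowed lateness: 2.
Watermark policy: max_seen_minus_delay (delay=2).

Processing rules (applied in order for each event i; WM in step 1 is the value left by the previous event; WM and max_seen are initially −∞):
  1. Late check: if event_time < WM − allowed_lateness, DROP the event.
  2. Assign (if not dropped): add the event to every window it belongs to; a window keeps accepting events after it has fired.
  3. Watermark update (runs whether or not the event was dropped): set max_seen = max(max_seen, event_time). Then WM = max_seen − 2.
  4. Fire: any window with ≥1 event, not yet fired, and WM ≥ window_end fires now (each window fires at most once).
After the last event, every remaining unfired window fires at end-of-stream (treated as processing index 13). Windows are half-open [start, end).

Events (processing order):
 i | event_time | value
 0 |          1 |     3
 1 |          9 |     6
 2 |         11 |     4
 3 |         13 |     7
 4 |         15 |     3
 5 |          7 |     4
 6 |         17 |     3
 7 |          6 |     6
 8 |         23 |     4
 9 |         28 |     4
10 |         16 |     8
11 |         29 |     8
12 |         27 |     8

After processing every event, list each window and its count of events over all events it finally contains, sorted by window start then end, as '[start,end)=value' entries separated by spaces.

[1,6)=1 [9,22)=5 [23,34)=4

i=0 t=1 v=3: → [1,6); WM=-1
i=1 t=9 v=6: → [9,14); WM=7
i=2 t=11 v=4: → [9,16); WM=9
i=3 t=13 v=7: → [9,18); WM=11
i=4 t=15 v=3: → [9,20); WM=13
i=5 t=7 v=4: DROP (t<13-2); WM=13
i=6 t=17 v=3: → [9,22); WM=15
i=7 t=6 v=6: DROP (t<15-2); WM=15
i=8 t=23 v=4: → [23,28); WM=21
i=9 t=28 v=4: → [28,33); WM=26
i=10 t=16 v=8: DROP (t<26-2); WM=26
i=11 t=29 v=8: → [28,34); WM=27
i=12 t=27 v=8: → [23,34); WM=27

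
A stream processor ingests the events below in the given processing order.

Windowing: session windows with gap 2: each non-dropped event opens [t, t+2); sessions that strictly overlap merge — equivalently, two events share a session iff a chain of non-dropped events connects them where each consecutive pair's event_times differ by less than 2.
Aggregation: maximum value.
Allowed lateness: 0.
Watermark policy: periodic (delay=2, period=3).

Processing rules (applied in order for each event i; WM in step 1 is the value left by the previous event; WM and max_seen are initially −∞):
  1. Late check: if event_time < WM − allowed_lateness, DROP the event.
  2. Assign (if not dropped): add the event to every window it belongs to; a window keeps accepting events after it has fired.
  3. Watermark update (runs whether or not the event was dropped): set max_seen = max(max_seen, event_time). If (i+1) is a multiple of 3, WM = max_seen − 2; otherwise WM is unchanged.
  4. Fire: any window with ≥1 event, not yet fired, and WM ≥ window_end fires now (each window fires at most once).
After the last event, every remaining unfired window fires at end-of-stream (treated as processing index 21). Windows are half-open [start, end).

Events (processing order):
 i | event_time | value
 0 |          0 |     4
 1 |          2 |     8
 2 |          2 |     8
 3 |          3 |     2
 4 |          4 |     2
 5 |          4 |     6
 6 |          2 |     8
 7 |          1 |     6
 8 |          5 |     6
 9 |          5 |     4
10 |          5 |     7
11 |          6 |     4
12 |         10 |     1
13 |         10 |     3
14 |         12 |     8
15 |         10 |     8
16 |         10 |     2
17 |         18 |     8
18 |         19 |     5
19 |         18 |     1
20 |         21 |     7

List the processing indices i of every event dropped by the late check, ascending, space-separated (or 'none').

7

i=0 t=0 v=4: → [0,2); WM=−∞
i=1 t=2 v=8: → [2,4); WM=−∞
i=2 t=2 v=8: → [2,4); WM=0
i=3 t=3 v=2: → [2,5); WM=0
i=4 t=4 v=2: → [2,6); WM=0
i=5 t=4 v=6: → [2,6); WM=2
i=6 t=2 v=8: → [2,6); WM=2
i=7 t=1 v=6: DROP (t<2-0); WM=2
i=8 t=5 v=6: → [2,7); WM=3
i=9 t=5 v=4: → [2,7); WM=3
i=10 t=5 v=7: → [2,7); WM=3
i=11 t=6 v=4: → [2,8); WM=4
i=12 t=10 v=1: → [10,12); WM=4
i=13 t=10 v=3: → [10,12); WM=4
i=14 t=12 v=8: → [12,14); WM=10
i=15 t=10 v=8: → [10,12); WM=10
i=16 t=10 v=2: → [10,12); WM=10
i=17 t=18 v=8: → [18,20); WM=16
i=18 t=19 v=5: → [18,21); WM=16
i=19 t=18 v=1: → [18,21); WM=16
i=20 t=21 v=7: → [21,23); WM=19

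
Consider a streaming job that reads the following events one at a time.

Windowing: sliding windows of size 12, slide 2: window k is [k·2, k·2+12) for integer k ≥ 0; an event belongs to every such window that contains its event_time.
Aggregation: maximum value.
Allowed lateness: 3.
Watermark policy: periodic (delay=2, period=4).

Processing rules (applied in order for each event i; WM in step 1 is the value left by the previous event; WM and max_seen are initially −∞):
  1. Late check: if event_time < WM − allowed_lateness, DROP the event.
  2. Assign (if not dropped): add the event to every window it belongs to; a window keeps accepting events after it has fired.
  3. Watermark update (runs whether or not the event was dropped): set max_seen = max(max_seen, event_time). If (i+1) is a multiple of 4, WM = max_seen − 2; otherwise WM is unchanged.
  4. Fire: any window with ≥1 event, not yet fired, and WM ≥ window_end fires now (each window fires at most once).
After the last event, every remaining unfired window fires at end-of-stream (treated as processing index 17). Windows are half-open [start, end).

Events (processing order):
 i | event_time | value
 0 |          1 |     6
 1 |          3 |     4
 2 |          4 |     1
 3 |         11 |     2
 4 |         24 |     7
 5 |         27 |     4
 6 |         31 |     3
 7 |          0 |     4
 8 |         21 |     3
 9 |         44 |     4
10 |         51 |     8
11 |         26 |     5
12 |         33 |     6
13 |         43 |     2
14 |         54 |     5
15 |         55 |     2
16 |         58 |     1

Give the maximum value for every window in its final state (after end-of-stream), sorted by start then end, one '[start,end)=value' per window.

i=0 t=1 v=6: → [0,12); WM=−∞
i=1 t=3 v=4: → [2,14),[0,12); WM=−∞
i=2 t=4 v=1: → [4,16),[2,14),[0,12); WM=−∞
i=3 t=11 v=2: → [10,22),[8,20),[6,18),[4,16),[2,14),[0,12); WM=9
i=4 t=24 v=7: → [24,36),[22,34),[20,32),[18,30),[16,28),[14,26); WM=9
i=5 t=27 v=4: → [26,38),[24,36),[22,34),[20,32),[18,30),[16,28); WM=9
i=6 t=31 v=3: → [30,42),[28,40),[26,38),[24,36),[22,34),[20,32); WM=9
i=7 t=0 v=4: DROP (t<9-3); WM=29; [0,12) fires=6 [2,14) fires=4 [4,16) fires=2 [6,18) fires=2 [8,20) fires=2 [10,22) fires=2 [14,26) fires=7 [16,28) fires=7
i=8 t=21 v=3: DROP (t<29-3); WM=29
i=9 t=44 v=4: → [44,56),[42,54),[40,52),[38,50),[36,48),[34,46); WM=29
i=10 t=51 v=8: → [50,62),[48,60),[46,58),[44,56),[42,54),[40,52); WM=29
i=11 t=26 v=5: → [26,38),[24,36),[22,34),[20,32),[18,30),[16,28); WM=49; [18,30) fires=7 [20,32) fires=7 [22,34) fires=7 [24,36) fires=7 [26,38) fires=5 [28,40) fires=3 [30,42) fires=3 [34,46) fires=4 [36,48) fires=4
i=12 t=33 v=6: DROP (t<49-3); WM=49
i=13 t=43 v=2: DROP (t<49-3); WM=49
i=14 t=54 v=5: → [54,66),[52,64),[50,62),[48,60),[46,58),[44,56); WM=49
i=15 t=55 v=2: → [54,66),[52,64),[50,62),[48,60),[46,58),[44,56); WM=53; [38,50) fires=4 [40,52) fires=8
i=16 t=58 v=1: → [58,70),[56,68),[54,66),[52,64),[50,62),[48,60); WM=53

[0,12)=6 [2,14)=4 [4,16)=2 [6,18)=2 [8,20)=2 [10,22)=2 [14,26)=7 [16,28)=7 [18,30)=7 [20,32)=7 [22,34)=7 [24,36)=7 [26,38)=5 [28,40)=3 [30,42)=3 [34,46)=4 [36,48)=4 [38,50)=4 [40,52)=8 [42,54)=8 [44,56)=8 [46,58)=8 [48,60)=8 [50,62)=8 [52,64)=5 [54,66)=5 [56,68)=1 [58,70)=1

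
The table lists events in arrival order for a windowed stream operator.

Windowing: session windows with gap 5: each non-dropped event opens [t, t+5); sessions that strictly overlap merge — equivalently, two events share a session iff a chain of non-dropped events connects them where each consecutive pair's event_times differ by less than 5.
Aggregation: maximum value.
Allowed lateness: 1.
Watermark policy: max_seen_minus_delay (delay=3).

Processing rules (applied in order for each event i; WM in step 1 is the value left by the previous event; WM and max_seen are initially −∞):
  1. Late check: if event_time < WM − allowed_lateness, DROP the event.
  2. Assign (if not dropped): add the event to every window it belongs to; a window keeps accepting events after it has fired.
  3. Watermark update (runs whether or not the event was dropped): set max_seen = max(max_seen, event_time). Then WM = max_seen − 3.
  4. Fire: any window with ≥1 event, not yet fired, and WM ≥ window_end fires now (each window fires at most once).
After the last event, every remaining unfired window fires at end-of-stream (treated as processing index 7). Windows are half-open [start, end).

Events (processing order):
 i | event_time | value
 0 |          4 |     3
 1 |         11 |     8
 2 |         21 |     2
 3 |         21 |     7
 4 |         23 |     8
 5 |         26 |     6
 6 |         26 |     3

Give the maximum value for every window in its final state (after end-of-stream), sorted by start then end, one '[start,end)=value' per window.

[4,9)=3 [11,16)=8 [21,31)=8

i=0 t=4 v=3: → [4,9); WM=1
i=1 t=11 v=8: → [11,16); WM=8
i=2 t=21 v=2: → [21,26); WM=18
i=3 t=21 v=7: → [21,26); WM=18
i=4 t=23 v=8: → [21,28); WM=20
i=5 t=26 v=6: → [21,31); WM=23
i=6 t=26 v=3: → [21,31); WM=23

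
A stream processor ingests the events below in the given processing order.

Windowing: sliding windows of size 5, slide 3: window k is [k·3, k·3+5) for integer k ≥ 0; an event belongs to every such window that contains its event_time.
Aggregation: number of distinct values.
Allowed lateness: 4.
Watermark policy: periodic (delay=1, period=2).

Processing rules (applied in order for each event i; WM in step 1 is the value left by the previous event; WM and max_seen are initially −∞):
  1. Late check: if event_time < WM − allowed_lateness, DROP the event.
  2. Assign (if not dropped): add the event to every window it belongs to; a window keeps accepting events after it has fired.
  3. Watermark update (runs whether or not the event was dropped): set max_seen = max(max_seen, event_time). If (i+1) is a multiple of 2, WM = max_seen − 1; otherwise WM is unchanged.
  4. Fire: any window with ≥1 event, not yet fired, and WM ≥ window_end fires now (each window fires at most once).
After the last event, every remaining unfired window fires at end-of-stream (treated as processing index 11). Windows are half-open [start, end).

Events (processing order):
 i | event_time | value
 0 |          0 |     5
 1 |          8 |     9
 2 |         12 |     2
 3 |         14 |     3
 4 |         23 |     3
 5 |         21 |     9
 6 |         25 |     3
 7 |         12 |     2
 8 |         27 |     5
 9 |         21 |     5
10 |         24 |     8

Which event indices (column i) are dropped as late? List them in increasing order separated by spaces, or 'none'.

7

i=0 t=0 v=5: → [0,5); WM=−∞
i=1 t=8 v=9: → [6,11); WM=7; [0,5) fires=1
i=2 t=12 v=2: → [12,17),[9,14); WM=7
i=3 t=14 v=3: → [12,17); WM=13; [6,11) fires=1
i=4 t=23 v=3: → [21,26); WM=13
i=5 t=21 v=9: → [21,26),[18,23); WM=22; [9,14) fires=1 [12,17) fires=2
i=6 t=25 v=3: → [24,29),[21,26); WM=22
i=7 t=12 v=2: DROP (t<22-4); WM=24; [18,23) fires=1
i=8 t=27 v=5: → [27,32),[24,29); WM=24
i=9 t=21 v=5: → [21,26),[18,23); WM=26; [21,26) fires=3
i=10 t=24 v=8: → [24,29),[21,26); WM=26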